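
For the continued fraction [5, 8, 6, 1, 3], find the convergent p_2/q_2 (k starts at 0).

Using pₖ = aₖpₖ₋₁ + pₖ₋₂, qₖ = aₖqₖ₋₁ + qₖ₋₂ (with p₋₁=1, p₋₂=0, q₋₁=0, q₋₂=1):
  k=0: a=5, p=5, q=1
  k=1: a=8, p=41, q=8
  k=2: a=6, p=251, q=49

251/49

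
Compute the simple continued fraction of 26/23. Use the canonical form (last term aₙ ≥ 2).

26 = 1×23 + 3
23 = 7×3 + 2
3 = 1×2 + 1
2 = 2×1 + 0  (stop)
So 26/23 = [1; 7, 1, 2].

[1; 7, 1, 2]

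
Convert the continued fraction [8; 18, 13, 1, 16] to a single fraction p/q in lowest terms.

Fold from the inside: start with 16/1.
  1 + 1/16 = 17/16
  13 + 16/17 = 237/17
  18 + 17/237 = 4283/237
  8 + 237/4283 = 34501/4283

34501/4283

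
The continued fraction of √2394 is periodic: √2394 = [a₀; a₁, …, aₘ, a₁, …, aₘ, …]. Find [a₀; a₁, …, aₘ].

[48; 1, 12, 1, 96]

a₀ = ⌊√2394⌋ = 48.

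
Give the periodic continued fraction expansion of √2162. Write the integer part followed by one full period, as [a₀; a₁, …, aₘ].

[46; 2, 92]

a₀ = ⌊√2162⌋ = 46.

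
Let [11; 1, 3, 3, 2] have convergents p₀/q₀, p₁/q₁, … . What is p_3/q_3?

153/13

Using pₖ = aₖpₖ₋₁ + pₖ₋₂, qₖ = aₖqₖ₋₁ + qₖ₋₂ (with p₋₁=1, p₋₂=0, q₋₁=0, q₋₂=1):
  k=0: a=11, p=11, q=1
  k=1: a=1, p=12, q=1
  k=2: a=3, p=47, q=4
  k=3: a=3, p=153, q=13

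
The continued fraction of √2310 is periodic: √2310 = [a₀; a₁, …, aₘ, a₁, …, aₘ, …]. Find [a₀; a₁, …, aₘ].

a₀ = ⌊√2310⌋ = 48.
With m₀=0, d₀=1 and mₖ₊₁ = dₖaₖ − mₖ, dₖ₊₁ = (n − mₖ₊₁²)/dₖ, aₖ₊₁ = ⌊(a₀+mₖ₊₁)/dₖ₊₁⌋:
  k=1: m=48, d=6, a=16
  k=2: m=48, d=1, a=96
d=1 and a=2a₀=96 at k=2, so the next step gives (m, d) = (48, 6) again — its k=1 value — and the period has length 2.

[48; 16, 96]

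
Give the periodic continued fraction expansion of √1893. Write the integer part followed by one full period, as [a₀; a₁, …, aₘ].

a₀ = ⌊√1893⌋ = 43.
With m₀=0, d₀=1 and mₖ₊₁ = dₖaₖ − mₖ, dₖ₊₁ = (n − mₖ₊₁²)/dₖ, aₖ₊₁ = ⌊(a₀+mₖ₊₁)/dₖ₊₁⌋:
  k=1: m=43, d=44, a=1
  k=2: m=1, d=43, a=1
  k=3: m=42, d=3, a=28
  k=4: m=42, d=43, a=1
  k=5: m=1, d=44, a=1
  k=6: m=43, d=1, a=86
d=1 and a=2a₀=86 at k=6, so the next step gives (m, d) = (43, 44) again — its k=1 value — and the period has length 6.

[43; 1, 1, 28, 1, 1, 86]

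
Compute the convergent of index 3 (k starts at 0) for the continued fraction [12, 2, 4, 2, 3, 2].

249/20

Using pₖ = aₖpₖ₋₁ + pₖ₋₂, qₖ = aₖqₖ₋₁ + qₖ₋₂ (with p₋₁=1, p₋₂=0, q₋₁=0, q₋₂=1):
  k=0: a=12, p=12, q=1
  k=1: a=2, p=25, q=2
  k=2: a=4, p=112, q=9
  k=3: a=2, p=249, q=20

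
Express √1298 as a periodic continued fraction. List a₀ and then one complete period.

[36; 36, 72]

a₀ = ⌊√1298⌋ = 36.
With m₀=0, d₀=1 and mₖ₊₁ = dₖaₖ − mₖ, dₖ₊₁ = (n − mₖ₊₁²)/dₖ, aₖ₊₁ = ⌊(a₀+mₖ₊₁)/dₖ₊₁⌋:
  k=1: m=36, d=2, a=36
  k=2: m=36, d=1, a=72
d=1 and a=2a₀=72 at k=2, so the next step gives (m, d) = (36, 2) again — its k=1 value — and the period has length 2.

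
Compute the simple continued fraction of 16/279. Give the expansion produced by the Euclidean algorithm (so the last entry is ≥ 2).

16 = 0·279 + 16
279 = 17·16 + 7
16 = 2·7 + 2
7 = 3·2 + 1
2 = 2·1 + 0  (stop)
So 16/279 = [0; 17, 2, 3, 2].

[0; 17, 2, 3, 2]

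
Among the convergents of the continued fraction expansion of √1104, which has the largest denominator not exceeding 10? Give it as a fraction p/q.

√1104 = [33; 4, 2, 2, 2, 4, 66, …] (period length 6).
Convergents:
  p_0/q_0 = 33/1
  p_1/q_1 = 133/4
  p_2/q_2 = 299/9
  p_3/q_3 = 731/22
q_2 = 9 ≤ 10 < 22 = q_3, so the answer is 299/9.

299/9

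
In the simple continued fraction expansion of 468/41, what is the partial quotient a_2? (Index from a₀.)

468 = 11·41 + 17   →  a_0 = 11
41 = 2·17 + 7   →  a_1 = 2
17 = 2·7 + 3   →  a_2 = 2

2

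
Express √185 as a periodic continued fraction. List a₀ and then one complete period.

a₀ = ⌊√185⌋ = 13.
With m₀=0, d₀=1 and mₖ₊₁ = dₖaₖ − mₖ, dₖ₊₁ = (n − mₖ₊₁²)/dₖ, aₖ₊₁ = ⌊(a₀+mₖ₊₁)/dₖ₊₁⌋:
  k=1: m=13, d=16, a=1
  k=2: m=3, d=11, a=1
  k=3: m=8, d=11, a=1
  k=4: m=3, d=16, a=1
  k=5: m=13, d=1, a=26
d=1 and a=2a₀=26 at k=5, so the next step gives (m, d) = (13, 16) again — its k=1 value — and the period has length 5.

[13; 1, 1, 1, 1, 26]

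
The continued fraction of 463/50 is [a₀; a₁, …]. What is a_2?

463 = 9·50 + 13   →  a_0 = 9
50 = 3·13 + 11   →  a_1 = 3
13 = 1·11 + 2   →  a_2 = 1

1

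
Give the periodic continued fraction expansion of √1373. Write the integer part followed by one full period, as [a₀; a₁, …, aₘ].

a₀ = ⌊√1373⌋ = 37.
With m₀=0, d₀=1 and mₖ₊₁ = dₖaₖ − mₖ, dₖ₊₁ = (n − mₖ₊₁²)/dₖ, aₖ₊₁ = ⌊(a₀+mₖ₊₁)/dₖ₊₁⌋:
  k=1: m=37, d=4, a=18
  k=2: m=35, d=37, a=1
  k=3: m=2, d=37, a=1
  k=4: m=35, d=4, a=18
  k=5: m=37, d=1, a=74
d=1 and a=2a₀=74 at k=5, so the next step gives (m, d) = (37, 4) again — its k=1 value — and the period has length 5.

[37; 18, 1, 1, 18, 74]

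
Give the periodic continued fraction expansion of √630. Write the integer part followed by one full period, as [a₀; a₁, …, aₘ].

[25; 10, 50]

a₀ = ⌊√630⌋ = 25.
With m₀=0, d₀=1 and mₖ₊₁ = dₖaₖ − mₖ, dₖ₊₁ = (n − mₖ₊₁²)/dₖ, aₖ₊₁ = ⌊(a₀+mₖ₊₁)/dₖ₊₁⌋:
  k=1: m=25, d=5, a=10
  k=2: m=25, d=1, a=50
d=1 and a=2a₀=50 at k=2, so the next step gives (m, d) = (25, 5) again — its k=1 value — and the period has length 2.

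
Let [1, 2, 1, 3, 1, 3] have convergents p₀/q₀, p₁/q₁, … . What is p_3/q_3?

Using pₖ = aₖpₖ₋₁ + pₖ₋₂, qₖ = aₖqₖ₋₁ + qₖ₋₂ (with p₋₁=1, p₋₂=0, q₋₁=0, q₋₂=1):
  k=0: a=1, p=1, q=1
  k=1: a=2, p=3, q=2
  k=2: a=1, p=4, q=3
  k=3: a=3, p=15, q=11

15/11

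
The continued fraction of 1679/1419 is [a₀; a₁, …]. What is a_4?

1679 = 1·1419 + 260   →  a_0 = 1
1419 = 5·260 + 119   →  a_1 = 5
260 = 2·119 + 22   →  a_2 = 2
119 = 5·22 + 9   →  a_3 = 5
22 = 2·9 + 4   →  a_4 = 2

2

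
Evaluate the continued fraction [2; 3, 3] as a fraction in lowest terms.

Using pₖ = aₖpₖ₋₁ + pₖ₋₂ and qₖ = aₖqₖ₋₁ + qₖ₋₂:
  k=0: a=2, p=2, q=1
  k=1: a=3, p=7, q=3
  k=2: a=3, p=23, q=10

23/10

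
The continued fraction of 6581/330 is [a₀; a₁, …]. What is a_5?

6581 = 19·330 + 311   →  a_0 = 19
330 = 1·311 + 19   →  a_1 = 1
311 = 16·19 + 7   →  a_2 = 16
19 = 2·7 + 5   →  a_3 = 2
7 = 1·5 + 2   →  a_4 = 1
5 = 2·2 + 1   →  a_5 = 2

2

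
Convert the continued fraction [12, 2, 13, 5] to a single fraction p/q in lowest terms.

Using pₖ = aₖpₖ₋₁ + pₖ₋₂ and qₖ = aₖqₖ₋₁ + qₖ₋₂:
  k=0: a=12, p=12, q=1
  k=1: a=2, p=25, q=2
  k=2: a=13, p=337, q=27
  k=3: a=5, p=1710, q=137

1710/137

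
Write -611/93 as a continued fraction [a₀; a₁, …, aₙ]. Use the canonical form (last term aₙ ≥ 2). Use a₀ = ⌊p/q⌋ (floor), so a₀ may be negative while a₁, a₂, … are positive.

[-7; 2, 3, 13]

-611 = -7*93 + 40
93 = 2*40 + 13
40 = 3*13 + 1
13 = 13*1 + 0  (stop)
So -611/93 = [-7; 2, 3, 13].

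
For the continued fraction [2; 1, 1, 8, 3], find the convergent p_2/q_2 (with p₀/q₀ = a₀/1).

Using pₖ = aₖpₖ₋₁ + pₖ₋₂, qₖ = aₖqₖ₋₁ + qₖ₋₂ (with p₋₁=1, p₋₂=0, q₋₁=0, q₋₂=1):
  k=0: a=2, p=2, q=1
  k=1: a=1, p=3, q=1
  k=2: a=1, p=5, q=2

5/2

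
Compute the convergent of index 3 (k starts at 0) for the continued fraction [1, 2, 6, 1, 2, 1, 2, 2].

22/15

Using pₖ = aₖpₖ₋₁ + pₖ₋₂, qₖ = aₖqₖ₋₁ + qₖ₋₂ (with p₋₁=1, p₋₂=0, q₋₁=0, q₋₂=1):
  k=0: a=1, p=1, q=1
  k=1: a=2, p=3, q=2
  k=2: a=6, p=19, q=13
  k=3: a=1, p=22, q=15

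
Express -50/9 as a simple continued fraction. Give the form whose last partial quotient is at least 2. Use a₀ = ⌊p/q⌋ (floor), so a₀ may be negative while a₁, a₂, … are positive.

-50 = -6*9 + 4
9 = 2*4 + 1
4 = 4*1 + 0  (stop)
So -50/9 = [-6; 2, 4].

[-6; 2, 4]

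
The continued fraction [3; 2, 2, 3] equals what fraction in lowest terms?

58/17

Fold from the inside: start with 3/1.
  2 + 1/3 = 7/3
  2 + 3/7 = 17/7
  3 + 7/17 = 58/17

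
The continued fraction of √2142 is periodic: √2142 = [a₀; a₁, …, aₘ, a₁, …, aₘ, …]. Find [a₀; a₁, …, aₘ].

a₀ = ⌊√2142⌋ = 46.
With m₀=0, d₀=1 and mₖ₊₁ = dₖaₖ − mₖ, dₖ₊₁ = (n − mₖ₊₁²)/dₖ, aₖ₊₁ = ⌊(a₀+mₖ₊₁)/dₖ₊₁⌋:
  k=1: m=46, d=26, a=3
  k=2: m=32, d=43, a=1
  k=3: m=11, d=47, a=1
  k=4: m=36, d=18, a=4
  k=5: m=36, d=47, a=1
  k=6: m=11, d=43, a=1
  k=7: m=32, d=26, a=3
  k=8: m=46, d=1, a=92
d=1 and a=2a₀=92 at k=8, so the next step gives (m, d) = (46, 26) again — its k=1 value — and the period has length 8.

[46; 3, 1, 1, 4, 1, 1, 3, 92]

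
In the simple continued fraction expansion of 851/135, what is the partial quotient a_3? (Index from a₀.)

851 = 6·135 + 41   →  a_0 = 6
135 = 3·41 + 12   →  a_1 = 3
41 = 3·12 + 5   →  a_2 = 3
12 = 2·5 + 2   →  a_3 = 2

2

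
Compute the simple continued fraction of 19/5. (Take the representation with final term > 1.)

[3; 1, 4]

19 = 3·5 + 4
5 = 1·4 + 1
4 = 4·1 + 0  (stop)
So 19/5 = [3; 1, 4].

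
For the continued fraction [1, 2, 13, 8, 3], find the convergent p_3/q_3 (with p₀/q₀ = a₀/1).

Using pₖ = aₖpₖ₋₁ + pₖ₋₂, qₖ = aₖqₖ₋₁ + qₖ₋₂ (with p₋₁=1, p₋₂=0, q₋₁=0, q₋₂=1):
  k=0: a=1, p=1, q=1
  k=1: a=2, p=3, q=2
  k=2: a=13, p=40, q=27
  k=3: a=8, p=323, q=218

323/218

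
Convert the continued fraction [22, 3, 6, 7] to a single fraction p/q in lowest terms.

Fold from the inside: start with 7/1.
  6 + 1/7 = 43/7
  3 + 7/43 = 136/43
  22 + 43/136 = 3035/136

3035/136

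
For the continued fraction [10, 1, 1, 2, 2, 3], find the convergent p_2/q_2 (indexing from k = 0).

21/2

Using pₖ = aₖpₖ₋₁ + pₖ₋₂, qₖ = aₖqₖ₋₁ + qₖ₋₂ (with p₋₁=1, p₋₂=0, q₋₁=0, q₋₂=1):
  k=0: a=10, p=10, q=1
  k=1: a=1, p=11, q=1
  k=2: a=1, p=21, q=2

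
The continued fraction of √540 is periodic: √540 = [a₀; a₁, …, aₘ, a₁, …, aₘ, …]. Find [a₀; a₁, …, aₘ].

a₀ = ⌊√540⌋ = 23.
With m₀=0, d₀=1 and mₖ₊₁ = dₖaₖ − mₖ, dₖ₊₁ = (n − mₖ₊₁²)/dₖ, aₖ₊₁ = ⌊(a₀+mₖ₊₁)/dₖ₊₁⌋:
  k=1: m=23, d=11, a=4
  k=2: m=21, d=9, a=4
  k=3: m=15, d=35, a=1
  k=4: m=20, d=4, a=10
  k=5: m=20, d=35, a=1
  k=6: m=15, d=9, a=4
  k=7: m=21, d=11, a=4
  k=8: m=23, d=1, a=46
d=1 and a=2a₀=46 at k=8, so the next step gives (m, d) = (23, 11) again — its k=1 value — and the period has length 8.

[23; 4, 4, 1, 10, 1, 4, 4, 46]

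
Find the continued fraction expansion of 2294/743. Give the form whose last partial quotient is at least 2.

2294 = 3*743 + 65
743 = 11*65 + 28
65 = 2*28 + 9
28 = 3*9 + 1
9 = 9*1 + 0  (stop)
So 2294/743 = [3; 11, 2, 3, 9].

[3; 11, 2, 3, 9]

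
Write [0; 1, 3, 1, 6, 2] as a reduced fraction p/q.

Using pₖ = aₖpₖ₋₁ + pₖ₋₂ and qₖ = aₖqₖ₋₁ + qₖ₋₂:
  k=0: a=0, p=0, q=1
  k=1: a=1, p=1, q=1
  k=2: a=3, p=3, q=4
  k=3: a=1, p=4, q=5
  k=4: a=6, p=27, q=34
  k=5: a=2, p=58, q=73

58/73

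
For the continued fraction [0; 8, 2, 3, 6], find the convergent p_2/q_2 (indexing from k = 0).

2/17

Using pₖ = aₖpₖ₋₁ + pₖ₋₂, qₖ = aₖqₖ₋₁ + qₖ₋₂ (with p₋₁=1, p₋₂=0, q₋₁=0, q₋₂=1):
  k=0: a=0, p=0, q=1
  k=1: a=8, p=1, q=8
  k=2: a=2, p=2, q=17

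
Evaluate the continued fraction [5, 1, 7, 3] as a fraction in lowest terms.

Using pₖ = aₖpₖ₋₁ + pₖ₋₂ and qₖ = aₖqₖ₋₁ + qₖ₋₂:
  k=0: a=5, p=5, q=1
  k=1: a=1, p=6, q=1
  k=2: a=7, p=47, q=8
  k=3: a=3, p=147, q=25

147/25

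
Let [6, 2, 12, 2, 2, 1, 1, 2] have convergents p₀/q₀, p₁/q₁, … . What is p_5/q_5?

1173/181

Using pₖ = aₖpₖ₋₁ + pₖ₋₂, qₖ = aₖqₖ₋₁ + qₖ₋₂ (with p₋₁=1, p₋₂=0, q₋₁=0, q₋₂=1):
  k=0: a=6, p=6, q=1
  k=1: a=2, p=13, q=2
  k=2: a=12, p=162, q=25
  k=3: a=2, p=337, q=52
  k=4: a=2, p=836, q=129
  k=5: a=1, p=1173, q=181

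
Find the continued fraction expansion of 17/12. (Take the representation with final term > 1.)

[1; 2, 2, 2]

17 = 1·12 + 5
12 = 2·5 + 2
5 = 2·2 + 1
2 = 2·1 + 0  (stop)
So 17/12 = [1; 2, 2, 2].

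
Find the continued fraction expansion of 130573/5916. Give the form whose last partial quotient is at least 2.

130573 = 22*5916 + 421
5916 = 14*421 + 22
421 = 19*22 + 3
22 = 7*3 + 1
3 = 3*1 + 0  (stop)
So 130573/5916 = [22; 14, 19, 7, 3].

[22; 14, 19, 7, 3]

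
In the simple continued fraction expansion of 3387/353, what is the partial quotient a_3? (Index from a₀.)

2

3387 = 9·353 + 210   →  a_0 = 9
353 = 1·210 + 143   →  a_1 = 1
210 = 1·143 + 67   →  a_2 = 1
143 = 2·67 + 9   →  a_3 = 2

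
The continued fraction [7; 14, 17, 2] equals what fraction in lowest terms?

3479/492

Fold from the inside: start with 2/1.
  17 + 1/2 = 35/2
  14 + 2/35 = 492/35
  7 + 35/492 = 3479/492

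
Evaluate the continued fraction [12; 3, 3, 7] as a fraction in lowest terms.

Using pₖ = aₖpₖ₋₁ + pₖ₋₂ and qₖ = aₖqₖ₋₁ + qₖ₋₂:
  k=0: a=12, p=12, q=1
  k=1: a=3, p=37, q=3
  k=2: a=3, p=123, q=10
  k=3: a=7, p=898, q=73

898/73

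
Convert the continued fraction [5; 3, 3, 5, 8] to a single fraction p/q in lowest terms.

Fold from the inside: start with 8/1.
  5 + 1/8 = 41/8
  3 + 8/41 = 131/41
  3 + 41/131 = 434/131
  5 + 131/434 = 2301/434

2301/434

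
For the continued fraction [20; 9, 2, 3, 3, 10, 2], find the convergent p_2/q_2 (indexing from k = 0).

382/19

Using pₖ = aₖpₖ₋₁ + pₖ₋₂, qₖ = aₖqₖ₋₁ + qₖ₋₂ (with p₋₁=1, p₋₂=0, q₋₁=0, q₋₂=1):
  k=0: a=20, p=20, q=1
  k=1: a=9, p=181, q=9
  k=2: a=2, p=382, q=19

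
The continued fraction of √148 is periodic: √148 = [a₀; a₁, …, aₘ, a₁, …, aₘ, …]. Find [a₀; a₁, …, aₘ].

[12; 6, 24]

a₀ = ⌊√148⌋ = 12.
With m₀=0, d₀=1 and mₖ₊₁ = dₖaₖ − mₖ, dₖ₊₁ = (n − mₖ₊₁²)/dₖ, aₖ₊₁ = ⌊(a₀+mₖ₊₁)/dₖ₊₁⌋:
  k=1: m=12, d=4, a=6
  k=2: m=12, d=1, a=24
d=1 and a=2a₀=24 at k=2, so the next step gives (m, d) = (12, 4) again — its k=1 value — and the period has length 2.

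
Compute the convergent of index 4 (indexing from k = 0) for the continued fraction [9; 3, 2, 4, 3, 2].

929/100

Using pₖ = aₖpₖ₋₁ + pₖ₋₂, qₖ = aₖqₖ₋₁ + qₖ₋₂ (with p₋₁=1, p₋₂=0, q₋₁=0, q₋₂=1):
  k=0: a=9, p=9, q=1
  k=1: a=3, p=28, q=3
  k=2: a=2, p=65, q=7
  k=3: a=4, p=288, q=31
  k=4: a=3, p=929, q=100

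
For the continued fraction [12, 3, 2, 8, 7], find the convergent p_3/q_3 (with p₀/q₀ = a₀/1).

725/59

Using pₖ = aₖpₖ₋₁ + pₖ₋₂, qₖ = aₖqₖ₋₁ + qₖ₋₂ (with p₋₁=1, p₋₂=0, q₋₁=0, q₋₂=1):
  k=0: a=12, p=12, q=1
  k=1: a=3, p=37, q=3
  k=2: a=2, p=86, q=7
  k=3: a=8, p=725, q=59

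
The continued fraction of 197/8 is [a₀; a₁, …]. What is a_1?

1

197 = 24·8 + 5   →  a_0 = 24
8 = 1·5 + 3   →  a_1 = 1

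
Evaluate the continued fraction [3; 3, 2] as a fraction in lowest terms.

Fold from the inside: start with 2/1.
  3 + 1/2 = 7/2
  3 + 2/7 = 23/7

23/7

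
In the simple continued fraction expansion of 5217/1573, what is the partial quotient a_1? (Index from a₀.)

3

5217 = 3·1573 + 498   →  a_0 = 3
1573 = 3·498 + 79   →  a_1 = 3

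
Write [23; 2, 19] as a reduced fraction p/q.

Using pₖ = aₖpₖ₋₁ + pₖ₋₂ and qₖ = aₖqₖ₋₁ + qₖ₋₂:
  k=0: a=23, p=23, q=1
  k=1: a=2, p=47, q=2
  k=2: a=19, p=916, q=39

916/39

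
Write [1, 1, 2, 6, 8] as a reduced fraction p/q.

Using pₖ = aₖpₖ₋₁ + pₖ₋₂ and qₖ = aₖqₖ₋₁ + qₖ₋₂:
  k=0: a=1, p=1, q=1
  k=1: a=1, p=2, q=1
  k=2: a=2, p=5, q=3
  k=3: a=6, p=32, q=19
  k=4: a=8, p=261, q=155

261/155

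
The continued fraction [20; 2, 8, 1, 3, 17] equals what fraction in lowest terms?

26144/1277

Fold from the inside: start with 17/1.
  3 + 1/17 = 52/17
  1 + 17/52 = 69/52
  8 + 52/69 = 604/69
  2 + 69/604 = 1277/604
  20 + 604/1277 = 26144/1277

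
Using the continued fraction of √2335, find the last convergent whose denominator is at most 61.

1353/28

√2335 = [48; 3, 9, 3, 96, …] (period length 4).
Convergents:
  p_0/q_0 = 48/1
  p_1/q_1 = 145/3
  p_2/q_2 = 1353/28
  p_3/q_3 = 4204/87
q_2 = 28 ≤ 61 < 87 = q_3, so the answer is 1353/28.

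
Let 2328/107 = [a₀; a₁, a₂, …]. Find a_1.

1

2328 = 21·107 + 81   →  a_0 = 21
107 = 1·81 + 26   →  a_1 = 1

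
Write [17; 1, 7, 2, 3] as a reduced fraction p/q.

Fold from the inside: start with 3/1.
  2 + 1/3 = 7/3
  7 + 3/7 = 52/7
  1 + 7/52 = 59/52
  17 + 52/59 = 1055/59

1055/59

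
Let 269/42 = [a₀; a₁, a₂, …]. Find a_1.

269 = 6·42 + 17   →  a_0 = 6
42 = 2·17 + 8   →  a_1 = 2

2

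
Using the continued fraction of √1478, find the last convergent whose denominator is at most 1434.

√1478 = [38; 2, 4, 38, 4, 2, 76, …] (period length 6).
Convergents:
  p_0/q_0 = 38/1
  p_1/q_1 = 77/2
  p_2/q_2 = 346/9
  p_3/q_3 = 13225/344
  p_4/q_4 = 53246/1385
  p_5/q_5 = 119717/3114
q_4 = 1385 ≤ 1434 < 3114 = q_5, so the answer is 53246/1385.

53246/1385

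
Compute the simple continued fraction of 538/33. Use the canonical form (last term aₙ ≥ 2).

[16; 3, 3, 3]

538 = 16*33 + 10
33 = 3*10 + 3
10 = 3*3 + 1
3 = 3*1 + 0  (stop)
So 538/33 = [16; 3, 3, 3].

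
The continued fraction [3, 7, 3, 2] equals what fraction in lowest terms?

Using pₖ = aₖpₖ₋₁ + pₖ₋₂ and qₖ = aₖqₖ₋₁ + qₖ₋₂:
  k=0: a=3, p=3, q=1
  k=1: a=7, p=22, q=7
  k=2: a=3, p=69, q=22
  k=3: a=2, p=160, q=51

160/51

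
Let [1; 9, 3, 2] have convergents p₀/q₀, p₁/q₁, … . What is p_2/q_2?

Using pₖ = aₖpₖ₋₁ + pₖ₋₂, qₖ = aₖqₖ₋₁ + qₖ₋₂ (with p₋₁=1, p₋₂=0, q₋₁=0, q₋₂=1):
  k=0: a=1, p=1, q=1
  k=1: a=9, p=10, q=9
  k=2: a=3, p=31, q=28

31/28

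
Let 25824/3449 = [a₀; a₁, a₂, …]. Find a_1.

2

25824 = 7·3449 + 1681   →  a_0 = 7
3449 = 2·1681 + 87   →  a_1 = 2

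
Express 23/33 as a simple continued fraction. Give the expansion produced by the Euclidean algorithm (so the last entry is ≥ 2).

[0; 1, 2, 3, 3]

23 = 0*33 + 23
33 = 1*23 + 10
23 = 2*10 + 3
10 = 3*3 + 1
3 = 3*1 + 0  (stop)
So 23/33 = [0; 1, 2, 3, 3].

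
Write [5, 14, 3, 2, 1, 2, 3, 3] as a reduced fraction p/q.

Using pₖ = aₖpₖ₋₁ + pₖ₋₂ and qₖ = aₖqₖ₋₁ + qₖ₋₂:
  k=0: a=5, p=5, q=1
  k=1: a=14, p=71, q=14
  k=2: a=3, p=218, q=43
  k=3: a=2, p=507, q=100
  k=4: a=1, p=725, q=143
  k=5: a=2, p=1957, q=386
  k=6: a=3, p=6596, q=1301
  k=7: a=3, p=21745, q=4289

21745/4289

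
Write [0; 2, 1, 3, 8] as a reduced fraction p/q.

33/91

Fold from the inside: start with 8/1.
  3 + 1/8 = 25/8
  1 + 8/25 = 33/25
  2 + 25/33 = 91/33
  0 + 33/91 = 33/91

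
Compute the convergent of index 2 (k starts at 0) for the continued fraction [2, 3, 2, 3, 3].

Using pₖ = aₖpₖ₋₁ + pₖ₋₂, qₖ = aₖqₖ₋₁ + qₖ₋₂ (with p₋₁=1, p₋₂=0, q₋₁=0, q₋₂=1):
  k=0: a=2, p=2, q=1
  k=1: a=3, p=7, q=3
  k=2: a=2, p=16, q=7

16/7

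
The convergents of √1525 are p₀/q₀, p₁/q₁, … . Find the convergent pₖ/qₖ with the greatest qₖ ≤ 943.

√1525 = [39; 19, 1, 1, 19, 78, …] (period length 5).
Convergents:
  p_0/q_0 = 39/1
  p_1/q_1 = 742/19
  p_2/q_2 = 781/20
  p_3/q_3 = 1523/39
  p_4/q_4 = 29718/761
  p_5/q_5 = 2319527/59397
q_4 = 761 ≤ 943 < 59397 = q_5, so the answer is 29718/761.

29718/761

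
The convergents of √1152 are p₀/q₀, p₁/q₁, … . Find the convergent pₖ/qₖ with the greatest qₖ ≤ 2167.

√1152 = [33; 1, 15, 1, 66, …] (period length 4).
Convergents:
  p_0/q_0 = 33/1
  p_1/q_1 = 34/1
  p_2/q_2 = 543/16
  p_3/q_3 = 577/17
  p_4/q_4 = 38625/1138
  p_5/q_5 = 39202/1155
  p_6/q_6 = 626655/18463
q_5 = 1155 ≤ 2167 < 18463 = q_6, so the answer is 39202/1155.

39202/1155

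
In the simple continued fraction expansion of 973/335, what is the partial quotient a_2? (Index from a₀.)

973 = 2·335 + 303   →  a_0 = 2
335 = 1·303 + 32   →  a_1 = 1
303 = 9·32 + 15   →  a_2 = 9

9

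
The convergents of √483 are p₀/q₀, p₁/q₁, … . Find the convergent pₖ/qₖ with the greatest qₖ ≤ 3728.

√483 = [21; 1, 42, …] (period length 2).
Convergents:
  p_0/q_0 = 21/1
  p_1/q_1 = 22/1
  p_2/q_2 = 945/43
  p_3/q_3 = 967/44
  p_4/q_4 = 41559/1891
  p_5/q_5 = 42526/1935
  p_6/q_6 = 1827651/83161
q_5 = 1935 ≤ 3728 < 83161 = q_6, so the answer is 42526/1935.

42526/1935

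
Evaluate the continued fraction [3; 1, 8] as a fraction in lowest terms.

Fold from the inside: start with 8/1.
  1 + 1/8 = 9/8
  3 + 8/9 = 35/9

35/9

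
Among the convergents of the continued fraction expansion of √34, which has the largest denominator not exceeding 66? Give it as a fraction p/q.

379/65

√34 = [5; 1, 4, 1, 10, …] (period length 4).
Convergents:
  p_0/q_0 = 5/1
  p_1/q_1 = 6/1
  p_2/q_2 = 29/5
  p_3/q_3 = 35/6
  p_4/q_4 = 379/65
  p_5/q_5 = 414/71
q_4 = 65 ≤ 66 < 71 = q_5, so the answer is 379/65.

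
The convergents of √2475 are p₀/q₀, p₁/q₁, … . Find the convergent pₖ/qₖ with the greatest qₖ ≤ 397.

19651/395

√2475 = [49; 1, 2, 1, 98, …] (period length 4).
Convergents:
  p_0/q_0 = 49/1
  p_1/q_1 = 50/1
  p_2/q_2 = 149/3
  p_3/q_3 = 199/4
  p_4/q_4 = 19651/395
  p_5/q_5 = 19850/399
q_4 = 395 ≤ 397 < 399 = q_5, so the answer is 19651/395.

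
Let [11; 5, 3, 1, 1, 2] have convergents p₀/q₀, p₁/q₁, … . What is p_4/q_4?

414/37

Using pₖ = aₖpₖ₋₁ + pₖ₋₂, qₖ = aₖqₖ₋₁ + qₖ₋₂ (with p₋₁=1, p₋₂=0, q₋₁=0, q₋₂=1):
  k=0: a=11, p=11, q=1
  k=1: a=5, p=56, q=5
  k=2: a=3, p=179, q=16
  k=3: a=1, p=235, q=21
  k=4: a=1, p=414, q=37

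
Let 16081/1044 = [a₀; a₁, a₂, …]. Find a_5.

16081 = 15·1044 + 421   →  a_0 = 15
1044 = 2·421 + 202   →  a_1 = 2
421 = 2·202 + 17   →  a_2 = 2
202 = 11·17 + 15   →  a_3 = 11
17 = 1·15 + 2   →  a_4 = 1
15 = 7·2 + 1   →  a_5 = 7

7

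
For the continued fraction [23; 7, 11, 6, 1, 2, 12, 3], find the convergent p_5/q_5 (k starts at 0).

36586/1581

Using pₖ = aₖpₖ₋₁ + pₖ₋₂, qₖ = aₖqₖ₋₁ + qₖ₋₂ (with p₋₁=1, p₋₂=0, q₋₁=0, q₋₂=1):
  k=0: a=23, p=23, q=1
  k=1: a=7, p=162, q=7
  k=2: a=11, p=1805, q=78
  k=3: a=6, p=10992, q=475
  k=4: a=1, p=12797, q=553
  k=5: a=2, p=36586, q=1581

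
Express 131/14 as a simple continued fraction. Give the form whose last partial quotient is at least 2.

[9; 2, 1, 4]

131 = 9×14 + 5
14 = 2×5 + 4
5 = 1×4 + 1
4 = 4×1 + 0  (stop)
So 131/14 = [9; 2, 1, 4].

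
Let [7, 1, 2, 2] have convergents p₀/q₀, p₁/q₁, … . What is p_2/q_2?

Using pₖ = aₖpₖ₋₁ + pₖ₋₂, qₖ = aₖqₖ₋₁ + qₖ₋₂ (with p₋₁=1, p₋₂=0, q₋₁=0, q₋₂=1):
  k=0: a=7, p=7, q=1
  k=1: a=1, p=8, q=1
  k=2: a=2, p=23, q=3

23/3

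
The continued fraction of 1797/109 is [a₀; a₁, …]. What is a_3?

1

1797 = 16·109 + 53   →  a_0 = 16
109 = 2·53 + 3   →  a_1 = 2
53 = 17·3 + 2   →  a_2 = 17
3 = 1·2 + 1   →  a_3 = 1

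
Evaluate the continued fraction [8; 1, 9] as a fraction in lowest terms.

Using pₖ = aₖpₖ₋₁ + pₖ₋₂ and qₖ = aₖqₖ₋₁ + qₖ₋₂:
  k=0: a=8, p=8, q=1
  k=1: a=1, p=9, q=1
  k=2: a=9, p=89, q=10

89/10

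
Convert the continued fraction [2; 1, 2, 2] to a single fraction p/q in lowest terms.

Using pₖ = aₖpₖ₋₁ + pₖ₋₂ and qₖ = aₖqₖ₋₁ + qₖ₋₂:
  k=0: a=2, p=2, q=1
  k=1: a=1, p=3, q=1
  k=2: a=2, p=8, q=3
  k=3: a=2, p=19, q=7

19/7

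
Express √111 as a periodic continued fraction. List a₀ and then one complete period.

[10; 1, 1, 6, 1, 1, 20]

a₀ = ⌊√111⌋ = 10.
With m₀=0, d₀=1 and mₖ₊₁ = dₖaₖ − mₖ, dₖ₊₁ = (n − mₖ₊₁²)/dₖ, aₖ₊₁ = ⌊(a₀+mₖ₊₁)/dₖ₊₁⌋:
  k=1: m=10, d=11, a=1
  k=2: m=1, d=10, a=1
  k=3: m=9, d=3, a=6
  k=4: m=9, d=10, a=1
  k=5: m=1, d=11, a=1
  k=6: m=10, d=1, a=20
d=1 and a=2a₀=20 at k=6, so the next step gives (m, d) = (10, 11) again — its k=1 value — and the period has length 6.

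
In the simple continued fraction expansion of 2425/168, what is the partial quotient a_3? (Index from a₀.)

3

2425 = 14·168 + 73   →  a_0 = 14
168 = 2·73 + 22   →  a_1 = 2
73 = 3·22 + 7   →  a_2 = 3
22 = 3·7 + 1   →  a_3 = 3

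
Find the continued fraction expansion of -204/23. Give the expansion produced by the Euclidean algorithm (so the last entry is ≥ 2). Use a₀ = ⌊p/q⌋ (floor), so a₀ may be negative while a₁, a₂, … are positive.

-204 = -9·23 + 3
23 = 7·3 + 2
3 = 1·2 + 1
2 = 2·1 + 0  (stop)
So -204/23 = [-9; 7, 1, 2].

[-9; 7, 1, 2]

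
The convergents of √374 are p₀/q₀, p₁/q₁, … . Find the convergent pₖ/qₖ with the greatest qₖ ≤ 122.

1141/59

√374 = [19; 2, 1, 18, 1, 2, 38, …] (period length 6).
Convergents:
  p_0/q_0 = 19/1
  p_1/q_1 = 39/2
  p_2/q_2 = 58/3
  p_3/q_3 = 1083/56
  p_4/q_4 = 1141/59
  p_5/q_5 = 3365/174
q_4 = 59 ≤ 122 < 174 = q_5, so the answer is 1141/59.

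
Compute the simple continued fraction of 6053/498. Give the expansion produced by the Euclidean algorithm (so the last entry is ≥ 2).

[12; 6, 2, 7, 5]

6053 = 12*498 + 77
498 = 6*77 + 36
77 = 2*36 + 5
36 = 7*5 + 1
5 = 5*1 + 0  (stop)
So 6053/498 = [12; 6, 2, 7, 5].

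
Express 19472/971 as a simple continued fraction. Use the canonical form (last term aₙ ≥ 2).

[20; 18, 1, 2, 17]

19472 = 20*971 + 52
971 = 18*52 + 35
52 = 1*35 + 17
35 = 2*17 + 1
17 = 17*1 + 0  (stop)
So 19472/971 = [20; 18, 1, 2, 17].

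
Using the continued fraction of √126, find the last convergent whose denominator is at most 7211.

40365/3596

√126 = [11; 4, 2, 4, 22, …] (period length 4).
Convergents:
  p_0/q_0 = 11/1
  p_1/q_1 = 45/4
  p_2/q_2 = 101/9
  p_3/q_3 = 449/40
  p_4/q_4 = 9979/889
  p_5/q_5 = 40365/3596
  p_6/q_6 = 90709/8081
q_5 = 3596 ≤ 7211 < 8081 = q_6, so the answer is 40365/3596.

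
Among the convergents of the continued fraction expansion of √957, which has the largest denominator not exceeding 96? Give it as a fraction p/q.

959/31

√957 = [30; 1, 14, 2, 14, 1, 60, …] (period length 6).
Convergents:
  p_0/q_0 = 30/1
  p_1/q_1 = 31/1
  p_2/q_2 = 464/15
  p_3/q_3 = 959/31
  p_4/q_4 = 13890/449
q_3 = 31 ≤ 96 < 449 = q_4, so the answer is 959/31.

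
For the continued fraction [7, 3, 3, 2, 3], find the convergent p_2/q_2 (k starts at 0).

73/10

Using pₖ = aₖpₖ₋₁ + pₖ₋₂, qₖ = aₖqₖ₋₁ + qₖ₋₂ (with p₋₁=1, p₋₂=0, q₋₁=0, q₋₂=1):
  k=0: a=7, p=7, q=1
  k=1: a=3, p=22, q=3
  k=2: a=3, p=73, q=10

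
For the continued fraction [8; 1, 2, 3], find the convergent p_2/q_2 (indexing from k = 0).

Using pₖ = aₖpₖ₋₁ + pₖ₋₂, qₖ = aₖqₖ₋₁ + qₖ₋₂ (with p₋₁=1, p₋₂=0, q₋₁=0, q₋₂=1):
  k=0: a=8, p=8, q=1
  k=1: a=1, p=9, q=1
  k=2: a=2, p=26, q=3

26/3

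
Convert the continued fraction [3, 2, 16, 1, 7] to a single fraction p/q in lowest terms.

Using pₖ = aₖpₖ₋₁ + pₖ₋₂ and qₖ = aₖqₖ₋₁ + qₖ₋₂:
  k=0: a=3, p=3, q=1
  k=1: a=2, p=7, q=2
  k=2: a=16, p=115, q=33
  k=3: a=1, p=122, q=35
  k=4: a=7, p=969, q=278

969/278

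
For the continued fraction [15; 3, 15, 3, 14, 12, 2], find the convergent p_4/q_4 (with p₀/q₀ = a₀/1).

30959/2020

Using pₖ = aₖpₖ₋₁ + pₖ₋₂, qₖ = aₖqₖ₋₁ + qₖ₋₂ (with p₋₁=1, p₋₂=0, q₋₁=0, q₋₂=1):
  k=0: a=15, p=15, q=1
  k=1: a=3, p=46, q=3
  k=2: a=15, p=705, q=46
  k=3: a=3, p=2161, q=141
  k=4: a=14, p=30959, q=2020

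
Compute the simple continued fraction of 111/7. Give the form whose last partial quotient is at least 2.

111 = 15×7 + 6
7 = 1×6 + 1
6 = 6×1 + 0  (stop)
So 111/7 = [15; 1, 6].

[15; 1, 6]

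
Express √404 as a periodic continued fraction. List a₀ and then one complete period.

a₀ = ⌊√404⌋ = 20.
With m₀=0, d₀=1 and mₖ₊₁ = dₖaₖ − mₖ, dₖ₊₁ = (n − mₖ₊₁²)/dₖ, aₖ₊₁ = ⌊(a₀+mₖ₊₁)/dₖ₊₁⌋:
  k=1: m=20, d=4, a=10
  k=2: m=20, d=1, a=40
d=1 and a=2a₀=40 at k=2, so the next step gives (m, d) = (20, 4) again — its k=1 value — and the period has length 2.

[20; 10, 40]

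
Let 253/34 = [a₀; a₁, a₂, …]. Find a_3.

253 = 7·34 + 15   →  a_0 = 7
34 = 2·15 + 4   →  a_1 = 2
15 = 3·4 + 3   →  a_2 = 3
4 = 1·3 + 1   →  a_3 = 1

1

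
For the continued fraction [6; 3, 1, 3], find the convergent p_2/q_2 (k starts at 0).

Using pₖ = aₖpₖ₋₁ + pₖ₋₂, qₖ = aₖqₖ₋₁ + qₖ₋₂ (with p₋₁=1, p₋₂=0, q₋₁=0, q₋₂=1):
  k=0: a=6, p=6, q=1
  k=1: a=3, p=19, q=3
  k=2: a=1, p=25, q=4

25/4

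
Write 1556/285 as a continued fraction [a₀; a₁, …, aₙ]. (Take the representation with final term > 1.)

1556 = 5*285 + 131
285 = 2*131 + 23
131 = 5*23 + 16
23 = 1*16 + 7
16 = 2*7 + 2
7 = 3*2 + 1
2 = 2*1 + 0  (stop)
So 1556/285 = [5; 2, 5, 1, 2, 3, 2].

[5; 2, 5, 1, 2, 3, 2]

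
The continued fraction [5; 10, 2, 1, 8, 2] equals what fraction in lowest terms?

Using pₖ = aₖpₖ₋₁ + pₖ₋₂ and qₖ = aₖqₖ₋₁ + qₖ₋₂:
  k=0: a=5, p=5, q=1
  k=1: a=10, p=51, q=10
  k=2: a=2, p=107, q=21
  k=3: a=1, p=158, q=31
  k=4: a=8, p=1371, q=269
  k=5: a=2, p=2900, q=569

2900/569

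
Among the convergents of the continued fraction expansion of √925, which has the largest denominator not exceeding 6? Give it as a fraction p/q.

152/5

√925 = [30; 2, 2, 2, 2, 60, …] (period length 5).
Convergents:
  p_0/q_0 = 30/1
  p_1/q_1 = 61/2
  p_2/q_2 = 152/5
  p_3/q_3 = 365/12
q_2 = 5 ≤ 6 < 12 = q_3, so the answer is 152/5.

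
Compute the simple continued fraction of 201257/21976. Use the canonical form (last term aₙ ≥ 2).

201257 = 9×21976 + 3473
21976 = 6×3473 + 1138
3473 = 3×1138 + 59
1138 = 19×59 + 17
59 = 3×17 + 8
17 = 2×8 + 1
8 = 8×1 + 0  (stop)
So 201257/21976 = [9; 6, 3, 19, 3, 2, 8].

[9; 6, 3, 19, 3, 2, 8]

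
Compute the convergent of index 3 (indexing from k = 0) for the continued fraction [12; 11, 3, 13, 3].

5476/453

Using pₖ = aₖpₖ₋₁ + pₖ₋₂, qₖ = aₖqₖ₋₁ + qₖ₋₂ (with p₋₁=1, p₋₂=0, q₋₁=0, q₋₂=1):
  k=0: a=12, p=12, q=1
  k=1: a=11, p=133, q=11
  k=2: a=3, p=411, q=34
  k=3: a=13, p=5476, q=453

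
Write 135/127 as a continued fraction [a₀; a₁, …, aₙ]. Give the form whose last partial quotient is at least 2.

[1; 15, 1, 7]

135 = 1*127 + 8
127 = 15*8 + 7
8 = 1*7 + 1
7 = 7*1 + 0  (stop)
So 135/127 = [1; 15, 1, 7].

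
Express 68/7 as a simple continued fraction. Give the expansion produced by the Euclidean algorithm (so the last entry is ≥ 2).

[9; 1, 2, 2]

68 = 9*7 + 5
7 = 1*5 + 2
5 = 2*2 + 1
2 = 2*1 + 0  (stop)
So 68/7 = [9; 1, 2, 2].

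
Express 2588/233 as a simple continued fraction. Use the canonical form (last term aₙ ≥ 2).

[11; 9, 3, 8]

2588 = 11*233 + 25
233 = 9*25 + 8
25 = 3*8 + 1
8 = 8*1 + 0  (stop)
So 2588/233 = [11; 9, 3, 8].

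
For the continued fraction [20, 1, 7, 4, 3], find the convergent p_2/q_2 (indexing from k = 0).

167/8

Using pₖ = aₖpₖ₋₁ + pₖ₋₂, qₖ = aₖqₖ₋₁ + qₖ₋₂ (with p₋₁=1, p₋₂=0, q₋₁=0, q₋₂=1):
  k=0: a=20, p=20, q=1
  k=1: a=1, p=21, q=1
  k=2: a=7, p=167, q=8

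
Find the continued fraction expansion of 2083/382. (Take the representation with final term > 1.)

2083 = 5*382 + 173
382 = 2*173 + 36
173 = 4*36 + 29
36 = 1*29 + 7
29 = 4*7 + 1
7 = 7*1 + 0  (stop)
So 2083/382 = [5; 2, 4, 1, 4, 7].

[5; 2, 4, 1, 4, 7]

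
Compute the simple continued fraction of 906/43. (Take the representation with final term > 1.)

[21; 14, 3]

906 = 21·43 + 3
43 = 14·3 + 1
3 = 3·1 + 0  (stop)
So 906/43 = [21; 14, 3].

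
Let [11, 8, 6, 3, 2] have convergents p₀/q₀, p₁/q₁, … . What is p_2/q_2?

Using pₖ = aₖpₖ₋₁ + pₖ₋₂, qₖ = aₖqₖ₋₁ + qₖ₋₂ (with p₋₁=1, p₋₂=0, q₋₁=0, q₋₂=1):
  k=0: a=11, p=11, q=1
  k=1: a=8, p=89, q=8
  k=2: a=6, p=545, q=49

545/49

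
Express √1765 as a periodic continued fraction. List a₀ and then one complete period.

a₀ = ⌊√1765⌋ = 42.

[42; 84]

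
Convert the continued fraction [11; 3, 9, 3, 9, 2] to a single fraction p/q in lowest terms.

Fold from the inside: start with 2/1.
  9 + 1/2 = 19/2
  3 + 2/19 = 59/19
  9 + 19/59 = 550/59
  3 + 59/550 = 1709/550
  11 + 550/1709 = 19349/1709

19349/1709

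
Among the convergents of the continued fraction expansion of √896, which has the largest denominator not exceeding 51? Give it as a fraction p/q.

√896 = [29; 1, 13, 1, 58, …] (period length 4).
Convergents:
  p_0/q_0 = 29/1
  p_1/q_1 = 30/1
  p_2/q_2 = 419/14
  p_3/q_3 = 449/15
  p_4/q_4 = 26461/884
q_3 = 15 ≤ 51 < 884 = q_4, so the answer is 449/15.

449/15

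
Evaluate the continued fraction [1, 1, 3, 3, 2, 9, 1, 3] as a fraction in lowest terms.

2159/1222

Using pₖ = aₖpₖ₋₁ + pₖ₋₂ and qₖ = aₖqₖ₋₁ + qₖ₋₂:
  k=0: a=1, p=1, q=1
  k=1: a=1, p=2, q=1
  k=2: a=3, p=7, q=4
  k=3: a=3, p=23, q=13
  k=4: a=2, p=53, q=30
  k=5: a=9, p=500, q=283
  k=6: a=1, p=553, q=313
  k=7: a=3, p=2159, q=1222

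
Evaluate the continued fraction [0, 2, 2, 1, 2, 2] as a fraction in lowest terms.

19/45

Using pₖ = aₖpₖ₋₁ + pₖ₋₂ and qₖ = aₖqₖ₋₁ + qₖ₋₂:
  k=0: a=0, p=0, q=1
  k=1: a=2, p=1, q=2
  k=2: a=2, p=2, q=5
  k=3: a=1, p=3, q=7
  k=4: a=2, p=8, q=19
  k=5: a=2, p=19, q=45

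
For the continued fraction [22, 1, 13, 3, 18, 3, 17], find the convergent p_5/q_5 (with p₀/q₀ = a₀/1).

55193/2407

Using pₖ = aₖpₖ₋₁ + pₖ₋₂, qₖ = aₖqₖ₋₁ + qₖ₋₂ (with p₋₁=1, p₋₂=0, q₋₁=0, q₋₂=1):
  k=0: a=22, p=22, q=1
  k=1: a=1, p=23, q=1
  k=2: a=13, p=321, q=14
  k=3: a=3, p=986, q=43
  k=4: a=18, p=18069, q=788
  k=5: a=3, p=55193, q=2407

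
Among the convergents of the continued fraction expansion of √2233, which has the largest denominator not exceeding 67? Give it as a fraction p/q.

√2233 = [47; 3, 1, 12, 1, 3, 94, …] (period length 6).
Convergents:
  p_0/q_0 = 47/1
  p_1/q_1 = 142/3
  p_2/q_2 = 189/4
  p_3/q_3 = 2410/51
  p_4/q_4 = 2599/55
  p_5/q_5 = 10207/216
q_4 = 55 ≤ 67 < 216 = q_5, so the answer is 2599/55.

2599/55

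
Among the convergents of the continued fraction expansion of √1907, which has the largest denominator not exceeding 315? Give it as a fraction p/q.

√1907 = [43; 1, 2, 43, 2, 1, 86, …] (period length 6).
Convergents:
  p_0/q_0 = 43/1
  p_1/q_1 = 44/1
  p_2/q_2 = 131/3
  p_3/q_3 = 5677/130
  p_4/q_4 = 11485/263
  p_5/q_5 = 17162/393
q_4 = 263 ≤ 315 < 393 = q_5, so the answer is 11485/263.

11485/263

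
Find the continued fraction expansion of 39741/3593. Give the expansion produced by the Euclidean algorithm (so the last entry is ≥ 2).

39741 = 11×3593 + 218
3593 = 16×218 + 105
218 = 2×105 + 8
105 = 13×8 + 1
8 = 8×1 + 0  (stop)
So 39741/3593 = [11; 16, 2, 13, 8].

[11; 16, 2, 13, 8]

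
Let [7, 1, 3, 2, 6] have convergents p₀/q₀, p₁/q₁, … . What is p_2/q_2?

31/4

Using pₖ = aₖpₖ₋₁ + pₖ₋₂, qₖ = aₖqₖ₋₁ + qₖ₋₂ (with p₋₁=1, p₋₂=0, q₋₁=0, q₋₂=1):
  k=0: a=7, p=7, q=1
  k=1: a=1, p=8, q=1
  k=2: a=3, p=31, q=4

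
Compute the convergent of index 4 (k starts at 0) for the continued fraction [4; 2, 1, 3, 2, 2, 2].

109/25

Using pₖ = aₖpₖ₋₁ + pₖ₋₂, qₖ = aₖqₖ₋₁ + qₖ₋₂ (with p₋₁=1, p₋₂=0, q₋₁=0, q₋₂=1):
  k=0: a=4, p=4, q=1
  k=1: a=2, p=9, q=2
  k=2: a=1, p=13, q=3
  k=3: a=3, p=48, q=11
  k=4: a=2, p=109, q=25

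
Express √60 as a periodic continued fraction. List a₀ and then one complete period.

a₀ = ⌊√60⌋ = 7.
With m₀=0, d₀=1 and mₖ₊₁ = dₖaₖ − mₖ, dₖ₊₁ = (n − mₖ₊₁²)/dₖ, aₖ₊₁ = ⌊(a₀+mₖ₊₁)/dₖ₊₁⌋:
  k=1: m=7, d=11, a=1
  k=2: m=4, d=4, a=2
  k=3: m=4, d=11, a=1
  k=4: m=7, d=1, a=14
d=1 and a=2a₀=14 at k=4, so the next step gives (m, d) = (7, 11) again — its k=1 value — and the period has length 4.

[7; 1, 2, 1, 14]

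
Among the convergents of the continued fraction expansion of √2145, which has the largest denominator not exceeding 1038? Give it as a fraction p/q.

√2145 = [46; 3, 5, 2, 5, 3, 92, …] (period length 6).
Convergents:
  p_0/q_0 = 46/1
  p_1/q_1 = 139/3
  p_2/q_2 = 741/16
  p_3/q_3 = 1621/35
  p_4/q_4 = 8846/191
  p_5/q_5 = 28159/608
  p_6/q_6 = 2599474/56127
q_5 = 608 ≤ 1038 < 56127 = q_6, so the answer is 28159/608.

28159/608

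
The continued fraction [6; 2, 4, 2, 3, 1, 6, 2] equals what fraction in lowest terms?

8352/1295

Fold from the inside: start with 2/1.
  6 + 1/2 = 13/2
  1 + 2/13 = 15/13
  3 + 13/15 = 58/15
  2 + 15/58 = 131/58
  4 + 58/131 = 582/131
  2 + 131/582 = 1295/582
  6 + 582/1295 = 8352/1295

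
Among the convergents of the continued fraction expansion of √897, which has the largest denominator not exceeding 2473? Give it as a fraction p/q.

35910/1199

√897 = [29; 1, 18, 1, 58, …] (period length 4).
Convergents:
  p_0/q_0 = 29/1
  p_1/q_1 = 30/1
  p_2/q_2 = 569/19
  p_3/q_3 = 599/20
  p_4/q_4 = 35311/1179
  p_5/q_5 = 35910/1199
  p_6/q_6 = 681691/22761
q_5 = 1199 ≤ 2473 < 22761 = q_6, so the answer is 35910/1199.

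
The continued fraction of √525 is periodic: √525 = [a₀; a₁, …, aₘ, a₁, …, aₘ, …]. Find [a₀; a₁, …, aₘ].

[22; 1, 10, 2, 10, 1, 44]

a₀ = ⌊√525⌋ = 22.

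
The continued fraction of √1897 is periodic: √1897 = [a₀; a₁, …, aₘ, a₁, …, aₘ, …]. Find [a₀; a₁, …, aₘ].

[43; 1, 1, 4, 12, 4, 1, 1, 86]

a₀ = ⌊√1897⌋ = 43.
With m₀=0, d₀=1 and mₖ₊₁ = dₖaₖ − mₖ, dₖ₊₁ = (n − mₖ₊₁²)/dₖ, aₖ₊₁ = ⌊(a₀+mₖ₊₁)/dₖ₊₁⌋:
  k=1: m=43, d=48, a=1
  k=2: m=5, d=39, a=1
  k=3: m=34, d=19, a=4
  k=4: m=42, d=7, a=12
  k=5: m=42, d=19, a=4
  k=6: m=34, d=39, a=1
  k=7: m=5, d=48, a=1
  k=8: m=43, d=1, a=86
d=1 and a=2a₀=86 at k=8, so the next step gives (m, d) = (43, 48) again — its k=1 value — and the period has length 8.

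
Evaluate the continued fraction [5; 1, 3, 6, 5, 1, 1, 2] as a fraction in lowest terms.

4147/720

Using pₖ = aₖpₖ₋₁ + pₖ₋₂ and qₖ = aₖqₖ₋₁ + qₖ₋₂:
  k=0: a=5, p=5, q=1
  k=1: a=1, p=6, q=1
  k=2: a=3, p=23, q=4
  k=3: a=6, p=144, q=25
  k=4: a=5, p=743, q=129
  k=5: a=1, p=887, q=154
  k=6: a=1, p=1630, q=283
  k=7: a=2, p=4147, q=720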